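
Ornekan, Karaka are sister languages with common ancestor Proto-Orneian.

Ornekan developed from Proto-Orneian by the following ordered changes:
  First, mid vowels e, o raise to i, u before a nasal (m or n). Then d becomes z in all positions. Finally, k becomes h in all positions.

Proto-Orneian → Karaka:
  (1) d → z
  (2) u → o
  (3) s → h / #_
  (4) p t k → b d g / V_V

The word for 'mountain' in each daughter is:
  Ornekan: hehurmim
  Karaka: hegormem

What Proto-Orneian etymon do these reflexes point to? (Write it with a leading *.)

*hekurmem

Position 4: Ornekan has u, Karaka has o. Taking the neighbouring segments as reconstructed: Ornekan u can only go back to *u; Karaka o could go back to *o or *u — the one source consistent with every daughter is *u.
Position 7: Ornekan has i, Karaka has e. Karaka preserves e here (none of its changes turn any other segment into e), so the proto-segment is *e.
Continuing position by position gives *hekurmem; check it forward:
Ornekan: *hekurmem
  hekurmem → hekurmim   [pre-nasal raising]
  hekurmim (rule 2 does not apply)
  hekurmim → hehurmim   [unconditioned shift]
  giving Ornekan hehurmim.
Karaka: *hekurmem
  hekurmem (rule 1 does not apply)
  hekurmem → hekormem   [vowel merger]
  hekormem (rule 3 does not apply)
  hekormem → hegormem   [intervocalic voicing]
  giving Karaka hegormem.
Only *hekurmem yields all of Ornekan hehurmim, Karaka hegormem.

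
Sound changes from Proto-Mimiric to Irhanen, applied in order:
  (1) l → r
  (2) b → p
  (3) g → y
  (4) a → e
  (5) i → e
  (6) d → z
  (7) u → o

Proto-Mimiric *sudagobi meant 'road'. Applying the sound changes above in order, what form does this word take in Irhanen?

sozeyope

Irhanen: *sudagobi
  sudagobi (rule 1 does not apply)
  sudagobi → sudagopi   [unconditioned shift]
  sudagopi → sudayopi   [unconditioned shift]
  sudayopi → sudeyopi   [vowel merger]
  sudeyopi → sudeyope   [vowel merger]
  sudeyope → suzeyope   [unconditioned shift]
  suzeyope → sozeyope   [vowel merger]
  giving Irhanen sozeyope.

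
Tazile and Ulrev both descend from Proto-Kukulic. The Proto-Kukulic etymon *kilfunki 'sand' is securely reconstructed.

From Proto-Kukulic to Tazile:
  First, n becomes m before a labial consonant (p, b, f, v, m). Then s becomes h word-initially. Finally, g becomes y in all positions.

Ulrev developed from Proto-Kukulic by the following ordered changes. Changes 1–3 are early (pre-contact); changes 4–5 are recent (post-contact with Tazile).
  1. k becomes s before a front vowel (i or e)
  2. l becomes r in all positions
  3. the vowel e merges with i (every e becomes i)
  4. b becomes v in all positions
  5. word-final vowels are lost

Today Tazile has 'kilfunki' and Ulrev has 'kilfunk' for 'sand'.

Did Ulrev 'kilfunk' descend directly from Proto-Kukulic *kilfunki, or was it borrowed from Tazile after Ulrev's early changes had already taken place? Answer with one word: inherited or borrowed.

If inherited, *kilfunki would pass through all of Ulrev's changes:
Ulrev: *kilfunki
  kilfunki → silfunsi   [palatalisation]
  silfunsi → sirfunsi   [unconditioned shift]
  sirfunsi (rule 3 does not apply)
  sirfunsi (rule 4 does not apply)
  sirfunsi → sirfuns   [apocope]
  giving Ulrev sirfuns.
If borrowed from Tazile 'kilfunki' after the early changes, it would undergo only the recent ones:
  rule 4 (unconditioned shift): no change (kilfunki)
  rule 5 (apocope): kilfunki → kilfunk
  ⇒ as a loan: kilfunk
Ulrev 'kilfunk' matches the loan outcome 'kilfunk', not the inherited 'sirfuns' — it skipped the early Ulrev changes, so it was borrowed from Tazile.

borrowed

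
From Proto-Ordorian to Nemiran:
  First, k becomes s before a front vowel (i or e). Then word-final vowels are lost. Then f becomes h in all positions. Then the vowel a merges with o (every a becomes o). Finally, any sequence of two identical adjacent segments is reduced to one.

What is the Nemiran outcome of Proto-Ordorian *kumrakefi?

kumroseh

Nemiran: start from *kumrakefi.
  rule 1 (palatalisation): kumrakefi → kumrasefi
  rule 2 (apocope): kumrasefi → kumrasef
  rule 3 (unconditioned shift): kumrasef → kumraseh
  rule 4 (vowel merger): kumraseh → kumroseh
  rule 5: no change — kumroseh
  ⇒ Nemiran kumroseh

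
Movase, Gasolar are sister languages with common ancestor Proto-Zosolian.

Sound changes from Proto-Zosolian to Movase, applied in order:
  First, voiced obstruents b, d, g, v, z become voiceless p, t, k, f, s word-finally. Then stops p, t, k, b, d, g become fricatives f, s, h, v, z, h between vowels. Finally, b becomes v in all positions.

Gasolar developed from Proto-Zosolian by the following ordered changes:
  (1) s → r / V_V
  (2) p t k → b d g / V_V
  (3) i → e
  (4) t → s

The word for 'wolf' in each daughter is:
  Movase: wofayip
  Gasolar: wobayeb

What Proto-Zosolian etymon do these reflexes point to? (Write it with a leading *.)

Position 3: Movase has f, Gasolar has b. Taking the neighbouring segments as reconstructed: Movase f could go back to *p or *f; Gasolar b could go back to *p or *b — the one source consistent with every daughter is *p.
Position 7: Movase has p, Gasolar has b. Taking the neighbouring segments as reconstructed: Movase p could go back to *p or *b; Gasolar b can only go back to *b — the one source consistent with every daughter is *b.
Position 6: Movase has i, Gasolar has e. Movase preserves i here (none of its changes turn any other segment into i), so the proto-segment is *i.
The remaining positions agree across the daughters. Check the candidate against every language:
Movase: *wopayib > wopayip > wofayip  (by final devoicing, intervocalic lenition)
Gasolar: start from *wopayib.
  rule 1: no change — wopayib
  rule 2 (intervocalic voicing): wopayib → wobayib
  rule 3 (vowel merger): wobayib → wobayeb
  rule 4: no change — wobayeb
  ⇒ Gasolar wobayeb
No other proto-form is consistent with every reflex, so the reconstruction is *wopayib.

*wopayib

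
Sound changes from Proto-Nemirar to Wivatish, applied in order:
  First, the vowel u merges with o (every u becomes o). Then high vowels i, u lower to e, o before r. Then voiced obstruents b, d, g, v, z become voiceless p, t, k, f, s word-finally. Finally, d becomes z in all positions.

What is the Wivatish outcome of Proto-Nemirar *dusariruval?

zosareroval

Wivatish: *dusariruval > dosariroval > dosareroval > zosareroval  (by vowel merger, pre-rhotic lowering, unconditioned shift)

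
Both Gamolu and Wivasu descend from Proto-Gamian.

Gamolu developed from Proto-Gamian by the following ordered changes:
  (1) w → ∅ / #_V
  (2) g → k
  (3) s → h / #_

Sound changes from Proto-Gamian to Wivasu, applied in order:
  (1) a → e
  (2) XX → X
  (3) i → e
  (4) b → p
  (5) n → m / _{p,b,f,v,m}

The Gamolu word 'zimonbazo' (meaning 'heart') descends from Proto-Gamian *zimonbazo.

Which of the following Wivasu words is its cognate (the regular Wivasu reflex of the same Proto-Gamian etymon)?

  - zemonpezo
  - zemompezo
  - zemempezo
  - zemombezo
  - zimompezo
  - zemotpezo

zemompezo

Wivasu: *zimonbazo
  zimonbazo → zimonbezo   [vowel merger]
  zimonbezo (rule 2 does not apply)
  zimonbezo → zemonbezo   [vowel merger]
  zemonbezo → zemonpezo   [unconditioned shift]
  zemonpezo → zemompezo   [nasal place assimilation]
  giving Wivasu zemompezo.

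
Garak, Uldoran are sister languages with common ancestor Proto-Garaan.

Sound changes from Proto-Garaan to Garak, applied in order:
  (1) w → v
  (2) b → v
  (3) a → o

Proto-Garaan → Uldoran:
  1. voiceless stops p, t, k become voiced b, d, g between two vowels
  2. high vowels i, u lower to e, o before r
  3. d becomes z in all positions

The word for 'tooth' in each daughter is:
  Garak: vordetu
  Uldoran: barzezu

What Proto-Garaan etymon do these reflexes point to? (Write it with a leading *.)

Position 1: Garak has v, Uldoran has b. Taking the neighbouring segments as reconstructed: Garak v could go back to *b or *v or *w; Uldoran b can only go back to *b — the one source consistent with every daughter is *b.
Position 6: Garak has t, Uldoran has z. Garak preserves t here (none of its changes turn any other segment into t), so the proto-segment is *t.
Position 2: Garak has o, Uldoran has a. Uldoran preserves a here (none of its changes turn any other segment into a), so the proto-segment is *a.
This points to *bardetu. Verify forward in each daughter:
Garak: start from *bardetu.
  rule 1: no change — bardetu
  rule 2 (unconditioned shift): bardetu → vardetu
  rule 3 (vowel merger): vardetu → vordetu
  ⇒ Garak vordetu
Uldoran: *bardetu > bardedu > barzezu  (by intervocalic voicing, unconditioned shift)
No other proto-form is consistent with every reflex, so the reconstruction is *bardetu.

*bardetu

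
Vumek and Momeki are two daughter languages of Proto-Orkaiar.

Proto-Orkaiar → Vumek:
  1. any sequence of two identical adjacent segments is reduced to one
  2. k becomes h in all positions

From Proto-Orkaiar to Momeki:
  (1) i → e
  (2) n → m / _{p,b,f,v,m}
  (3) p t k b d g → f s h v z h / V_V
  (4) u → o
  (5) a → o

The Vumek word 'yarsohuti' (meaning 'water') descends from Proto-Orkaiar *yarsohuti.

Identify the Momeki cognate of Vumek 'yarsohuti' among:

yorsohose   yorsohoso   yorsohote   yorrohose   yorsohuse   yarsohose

Momeki: *yarsohuti
  yarsohuti → yarsohute   [vowel merger]
  yarsohute (rule 2 does not apply)
  yarsohute → yarsohuse   [intervocalic lenition]
  yarsohuse → yarsohose   [vowel merger]
  yarsohose → yorsohose   [vowel merger]
  giving Momeki yorsohose.
Among the options, 'yorsohose' alone shows every Momeki change applied in order.

yorsohose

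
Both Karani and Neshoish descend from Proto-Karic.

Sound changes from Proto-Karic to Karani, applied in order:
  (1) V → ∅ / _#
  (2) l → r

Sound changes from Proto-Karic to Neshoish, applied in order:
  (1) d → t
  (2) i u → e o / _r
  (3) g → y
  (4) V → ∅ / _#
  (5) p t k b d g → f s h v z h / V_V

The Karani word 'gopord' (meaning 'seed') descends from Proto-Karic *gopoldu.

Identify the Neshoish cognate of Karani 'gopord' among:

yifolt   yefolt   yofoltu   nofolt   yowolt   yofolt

yofolt

Neshoish: *gopoldu > gopoltu > yopoltu > yopolt > yofolt  (by unconditioned shift, unconditioned shift, apocope, intervocalic lenition)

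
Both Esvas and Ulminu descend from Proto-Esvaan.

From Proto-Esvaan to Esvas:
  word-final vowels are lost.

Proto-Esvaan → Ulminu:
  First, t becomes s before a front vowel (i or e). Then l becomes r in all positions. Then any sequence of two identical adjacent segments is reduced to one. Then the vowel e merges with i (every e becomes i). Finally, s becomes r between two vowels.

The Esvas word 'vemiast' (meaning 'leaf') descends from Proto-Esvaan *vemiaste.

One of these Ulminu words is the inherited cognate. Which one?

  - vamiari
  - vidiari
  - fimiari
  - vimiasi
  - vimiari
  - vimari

Ulminu: start from *vemiaste.
  rule 1 (palatalisation): vemiaste → vemiasse
  rule 2: no change — vemiasse
  rule 3 (degemination): vemiasse → vemiase
  rule 4 (vowel merger): vemiase → vimiasi
  rule 5 (rhotacism): vimiasi → vimiari
  ⇒ Ulminu vimiari

vimiari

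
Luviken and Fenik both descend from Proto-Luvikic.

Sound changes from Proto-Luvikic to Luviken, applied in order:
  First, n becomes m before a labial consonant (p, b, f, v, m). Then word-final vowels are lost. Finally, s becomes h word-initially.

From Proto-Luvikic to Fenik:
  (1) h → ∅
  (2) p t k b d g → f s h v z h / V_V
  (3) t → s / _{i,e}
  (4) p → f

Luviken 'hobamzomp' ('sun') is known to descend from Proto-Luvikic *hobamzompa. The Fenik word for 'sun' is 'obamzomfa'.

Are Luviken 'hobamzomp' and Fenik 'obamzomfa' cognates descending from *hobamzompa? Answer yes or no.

Derive the expected Fenik reflex of *hobamzompa:
Fenik: *hobamzompa > obamzompa > ovamzompa > ovamzomfa  (by h-loss, intervocalic lenition, unconditioned shift)
The regular Fenik reflex would be 'ovamzomfa', but the attested form is 'obamzomfa'. The correspondence is irregular, so they are not cognates (the Fenik form has a different source).

no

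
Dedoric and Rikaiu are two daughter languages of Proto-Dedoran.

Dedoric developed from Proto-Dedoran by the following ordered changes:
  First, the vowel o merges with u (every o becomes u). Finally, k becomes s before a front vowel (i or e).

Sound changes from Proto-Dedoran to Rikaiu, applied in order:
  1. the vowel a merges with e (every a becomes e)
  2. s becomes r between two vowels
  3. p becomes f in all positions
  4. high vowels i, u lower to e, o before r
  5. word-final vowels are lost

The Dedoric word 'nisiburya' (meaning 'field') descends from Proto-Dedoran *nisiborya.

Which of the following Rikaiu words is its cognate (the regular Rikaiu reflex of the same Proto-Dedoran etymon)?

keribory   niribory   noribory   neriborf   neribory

Rikaiu: *nisiborya > nisiborye > niriborye > neriborye > neribory  (by vowel merger, rhotacism, pre-rhotic lowering, apocope)
Among the options, 'neribory' alone shows every Rikaiu change applied in order.

neribory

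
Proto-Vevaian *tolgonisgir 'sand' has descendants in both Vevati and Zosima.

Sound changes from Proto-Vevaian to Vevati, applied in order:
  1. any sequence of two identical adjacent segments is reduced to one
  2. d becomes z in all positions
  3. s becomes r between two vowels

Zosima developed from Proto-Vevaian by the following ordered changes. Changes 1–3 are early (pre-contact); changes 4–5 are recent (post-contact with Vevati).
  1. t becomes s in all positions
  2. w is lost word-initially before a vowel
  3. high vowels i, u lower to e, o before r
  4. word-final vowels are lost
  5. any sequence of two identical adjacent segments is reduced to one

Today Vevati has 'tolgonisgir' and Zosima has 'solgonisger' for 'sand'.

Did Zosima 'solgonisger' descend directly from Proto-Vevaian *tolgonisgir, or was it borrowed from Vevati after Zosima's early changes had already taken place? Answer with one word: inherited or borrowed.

inherited

If inherited, *tolgonisgir would pass through all of Zosima's changes:
Zosima: *tolgonisgir > solgonisgir > solgonisger  (by unconditioned shift, pre-rhotic lowering)
If borrowed from Vevati 'tolgonisgir' after the early changes, it would undergo only the recent ones:
  rule 4 (apocope): no change (tolgonisgir)
  rule 5 (degemination): no change (tolgonisgir)
  ⇒ as a loan: tolgonisgir
Zosima 'solgonisger' matches the inherited outcome exactly, so it is an inherited cognate, not a loan.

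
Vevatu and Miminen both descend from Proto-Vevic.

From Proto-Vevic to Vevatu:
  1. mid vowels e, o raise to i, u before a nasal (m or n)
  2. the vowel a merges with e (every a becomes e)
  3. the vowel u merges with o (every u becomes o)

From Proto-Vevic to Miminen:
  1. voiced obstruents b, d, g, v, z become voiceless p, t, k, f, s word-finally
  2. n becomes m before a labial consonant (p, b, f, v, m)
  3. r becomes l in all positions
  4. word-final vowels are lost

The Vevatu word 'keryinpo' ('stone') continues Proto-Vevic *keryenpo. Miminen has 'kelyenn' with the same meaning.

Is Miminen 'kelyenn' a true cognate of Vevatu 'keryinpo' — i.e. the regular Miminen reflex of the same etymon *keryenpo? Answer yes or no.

Derive the expected Miminen reflex of *keryenpo:
Miminen: *keryenpo > keryempo > kelyempo > kelyemp  (by nasal place assimilation, unconditioned shift, apocope)
The regular Miminen reflex would be 'kelyemp', but the attested form is 'kelyenn'. The correspondence is irregular, so they are not cognates (the Miminen form has a different source).

no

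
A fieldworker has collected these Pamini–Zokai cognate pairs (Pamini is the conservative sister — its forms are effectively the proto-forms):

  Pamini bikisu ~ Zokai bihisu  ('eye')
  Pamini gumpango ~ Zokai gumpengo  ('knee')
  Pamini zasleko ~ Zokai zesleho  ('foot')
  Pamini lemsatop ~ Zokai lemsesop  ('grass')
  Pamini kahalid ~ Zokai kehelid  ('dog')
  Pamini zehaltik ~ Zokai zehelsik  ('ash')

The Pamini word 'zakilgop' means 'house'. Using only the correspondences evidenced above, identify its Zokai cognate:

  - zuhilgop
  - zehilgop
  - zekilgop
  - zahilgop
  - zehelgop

zasleko ~ zesleho, lemsatop ~ lemsesop — Pamini a corresponds to Zokai e after a consonant, before a consonant other than r, m, n, p, b, f, v.
bikisu ~ bihisu — Pamini k corresponds to Zokai h between vowels (before a front vowel).
Applying these to Pamini 'zakilgop':
  zakilgop → zekilgop   (a→e after a consonant, before a consonant other than r, m, n, p, b, f, v)
  zekilgop → zehilgop   (k→h between vowels (before a front vowel))
So the Zokai cognate is 'zehilgop'.

zehilgop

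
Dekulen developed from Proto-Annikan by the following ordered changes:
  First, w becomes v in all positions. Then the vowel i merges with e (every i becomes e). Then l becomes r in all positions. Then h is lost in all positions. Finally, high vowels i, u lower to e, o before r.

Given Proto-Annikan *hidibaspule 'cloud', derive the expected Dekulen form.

edebaspore

Dekulen: start from *hidibaspule.
  rule 1: no change — hidibaspule
  rule 2 (vowel merger): hidibaspule → hedebaspule
  rule 3 (unconditioned shift): hedebaspule → hedebaspure
  rule 4 (h-loss): hedebaspure → edebaspure
  rule 5 (pre-rhotic lowering): edebaspure → edebaspore
  ⇒ Dekulen edebaspore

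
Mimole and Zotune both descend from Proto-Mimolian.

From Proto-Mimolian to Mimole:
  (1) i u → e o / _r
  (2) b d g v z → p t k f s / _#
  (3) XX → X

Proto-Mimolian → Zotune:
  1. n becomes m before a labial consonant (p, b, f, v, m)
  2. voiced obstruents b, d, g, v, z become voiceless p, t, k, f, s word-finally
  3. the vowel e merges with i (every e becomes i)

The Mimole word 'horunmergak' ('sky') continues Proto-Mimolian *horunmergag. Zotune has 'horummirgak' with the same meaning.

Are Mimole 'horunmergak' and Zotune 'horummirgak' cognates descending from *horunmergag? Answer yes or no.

yes

Derive the expected Zotune reflex of *horunmergag:
Zotune: *horunmergag > horummergag > horummergak > horummirgak  (by nasal place assimilation, final devoicing, vowel merger)
Zotune 'horummirgak' matches the regular reflex exactly, so the pair is cognate.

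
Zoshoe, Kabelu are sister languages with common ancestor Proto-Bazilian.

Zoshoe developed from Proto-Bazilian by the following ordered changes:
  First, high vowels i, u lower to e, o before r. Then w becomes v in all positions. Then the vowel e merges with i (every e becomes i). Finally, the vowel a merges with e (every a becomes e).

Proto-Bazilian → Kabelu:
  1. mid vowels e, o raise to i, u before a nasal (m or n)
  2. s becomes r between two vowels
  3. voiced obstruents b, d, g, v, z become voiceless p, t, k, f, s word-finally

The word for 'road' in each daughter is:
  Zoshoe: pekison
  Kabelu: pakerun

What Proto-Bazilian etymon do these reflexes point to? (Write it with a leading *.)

Position 2: Zoshoe has e, Kabelu has a. Kabelu preserves a here (none of its changes turn any other segment into a), so the proto-segment is *a.
Position 4: Zoshoe has i, Kabelu has e. Kabelu preserves e here (none of its changes turn any other segment into e), so the proto-segment is *e.
Continuing position by position gives *pakeson; check it forward:
Zoshoe: *pakeson > pakison > pekison  (by vowel merger, vowel merger)
Kabelu: *pakeson > pakesun > pakerun  (by pre-nasal raising, rhotacism)
*pakeson is the unique common source.

*pakeson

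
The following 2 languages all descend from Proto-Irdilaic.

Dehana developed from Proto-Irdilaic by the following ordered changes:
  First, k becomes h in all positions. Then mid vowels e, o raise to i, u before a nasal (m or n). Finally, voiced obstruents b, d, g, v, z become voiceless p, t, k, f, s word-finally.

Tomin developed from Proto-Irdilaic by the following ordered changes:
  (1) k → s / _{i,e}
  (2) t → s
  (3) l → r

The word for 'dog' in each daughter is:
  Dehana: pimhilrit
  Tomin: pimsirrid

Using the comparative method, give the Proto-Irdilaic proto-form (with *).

*pimkilrid

Position 6: Dehana has l, Tomin has r. Dehana preserves l here (none of its changes turn any other segment into l), so the proto-segment is *l.
Position 9: Dehana has t, Tomin has d. Tomin preserves d here (none of its changes turn any other segment into d), so the proto-segment is *d.
Continuing position by position gives *pimkilrid; check it forward:
Dehana: *pimkilrid > pimhilrid > pimhilrit  (by unconditioned shift, final devoicing)
Tomin: *pimkilrid
  pimkilrid → pimsilrid   [palatalisation]
  pimsilrid (rule 2 does not apply)
  pimsilrid → pimsirrid   [unconditioned shift]
  giving Tomin pimsirrid.
Only *pimkilrid yields all of Dehana pimhilrit, Tomin pimsirrid.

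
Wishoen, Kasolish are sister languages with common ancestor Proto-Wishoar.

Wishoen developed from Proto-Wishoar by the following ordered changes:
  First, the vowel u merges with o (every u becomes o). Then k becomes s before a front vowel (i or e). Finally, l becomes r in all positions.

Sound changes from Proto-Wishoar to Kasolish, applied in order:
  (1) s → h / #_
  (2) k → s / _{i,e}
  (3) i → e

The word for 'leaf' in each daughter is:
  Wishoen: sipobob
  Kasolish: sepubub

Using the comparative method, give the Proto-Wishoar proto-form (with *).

*kipubub

Position 2: Wishoen has i, Kasolish has e. Wishoen preserves i here (none of its changes turn any other segment into i), so the proto-segment is *i.
Position 4: Wishoen has o, Kasolish has u. Kasolish preserves u here (none of its changes turn any other segment into u), so the proto-segment is *u.
Continuing position by position gives *kipubub; check it forward:
Wishoen: *kipubub > kipobob > sipobob  (by vowel merger, palatalisation)
Kasolish: start from *kipubub.
  rule 1: no change — kipubub
  rule 2 (palatalisation): kipubub → sipubub
  rule 3 (vowel merger): sipubub → sepubub
  ⇒ Kasolish sepubub
*kipubub is the unique common source.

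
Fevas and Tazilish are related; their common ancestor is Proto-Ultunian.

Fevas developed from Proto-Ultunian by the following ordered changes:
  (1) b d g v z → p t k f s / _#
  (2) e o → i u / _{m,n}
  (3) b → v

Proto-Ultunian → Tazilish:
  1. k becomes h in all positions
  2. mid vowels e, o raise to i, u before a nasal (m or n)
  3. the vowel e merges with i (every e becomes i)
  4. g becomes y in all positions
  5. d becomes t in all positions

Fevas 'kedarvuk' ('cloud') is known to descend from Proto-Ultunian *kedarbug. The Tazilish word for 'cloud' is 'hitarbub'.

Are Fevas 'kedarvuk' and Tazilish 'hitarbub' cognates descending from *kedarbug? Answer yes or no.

no

Derive the expected Tazilish reflex of *kedarbug:
Tazilish: start from *kedarbug.
  rule 1 (unconditioned shift): kedarbug → hedarbug
  rule 2: no change — hedarbug
  rule 3 (vowel merger): hedarbug → hidarbug
  rule 4 (unconditioned shift): hidarbug → hidarbuy
  rule 5 (unconditioned shift): hidarbuy → hitarbuy
  ⇒ Tazilish hitarbuy
The regular Tazilish reflex would be 'hitarbuy', but the attested form is 'hitarbub'. The correspondence is irregular, so they are not cognates (the Tazilish form has a different source).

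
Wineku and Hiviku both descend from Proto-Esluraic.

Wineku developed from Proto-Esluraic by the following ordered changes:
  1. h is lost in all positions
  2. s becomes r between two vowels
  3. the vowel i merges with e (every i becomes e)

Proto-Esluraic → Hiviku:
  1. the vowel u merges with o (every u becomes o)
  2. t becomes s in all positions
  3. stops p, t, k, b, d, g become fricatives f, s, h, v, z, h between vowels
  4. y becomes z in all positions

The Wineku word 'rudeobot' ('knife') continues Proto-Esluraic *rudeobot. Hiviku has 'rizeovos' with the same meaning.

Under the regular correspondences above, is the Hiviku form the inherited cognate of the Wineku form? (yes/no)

Derive the expected Hiviku reflex of *rudeobot:
Hiviku: *rudeobot > rodeobot > rodeobos > rozeovos  (by vowel merger, unconditioned shift, intervocalic lenition)
The regular Hiviku reflex would be 'rozeovos', but the attested form is 'rizeovos'. The correspondence is irregular, so they are not cognates (the Hiviku form has a different source).

no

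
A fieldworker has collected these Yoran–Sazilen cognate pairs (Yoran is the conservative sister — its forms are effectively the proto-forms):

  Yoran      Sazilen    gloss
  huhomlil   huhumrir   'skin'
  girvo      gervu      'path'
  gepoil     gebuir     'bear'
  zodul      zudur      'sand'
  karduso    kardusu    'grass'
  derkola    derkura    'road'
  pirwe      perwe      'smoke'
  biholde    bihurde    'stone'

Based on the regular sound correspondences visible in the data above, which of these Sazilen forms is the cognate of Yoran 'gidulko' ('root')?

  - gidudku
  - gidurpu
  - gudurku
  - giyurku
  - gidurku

gidurku

biholde ~ bihurde — Yoran l corresponds to Sazilen r after a vowel, before a consonant other than r, m, n, p, b, f, v.
girvo ~ gervu, karduso ~ kardusu — Yoran o corresponds to Sazilen u word-finally.
Applying these to Yoran 'gidulko':
  gidulko → gidurko   (l→r after a vowel, before a consonant other than r, m, n, p, b, f, v)
  gidurko → gidurku   (o→u word-finally)
So the Sazilen cognate is 'gidurku'.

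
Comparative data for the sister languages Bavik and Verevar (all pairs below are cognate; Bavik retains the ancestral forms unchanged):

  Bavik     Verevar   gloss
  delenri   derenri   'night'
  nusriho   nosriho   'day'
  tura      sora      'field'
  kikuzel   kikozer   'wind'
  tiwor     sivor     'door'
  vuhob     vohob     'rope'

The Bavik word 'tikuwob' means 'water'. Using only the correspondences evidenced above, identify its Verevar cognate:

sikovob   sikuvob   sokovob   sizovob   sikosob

tiwor ~ sivor — Bavik t corresponds to Verevar s word-initially before a front vowel.
nusriho ~ nosriho, kikuzel ~ kikozer — Bavik u corresponds to Verevar o after a consonant, before a consonant other than r, m, n, p, b, f, v.
tiwor ~ sivor — Bavik w corresponds to Verevar v between vowels (before a back vowel).
Applying these to Bavik 'tikuwob':
  tikuwob → sikuwob   (t→s word-initially before a front vowel)
  sikuwob → sikowob   (u→o after a consonant, before a consonant other than r, m, n, p, b, f, v)
  sikowob → sikovob   (w→v between vowels (before a back vowel))
So the Verevar cognate is 'sikovob'.

sikovob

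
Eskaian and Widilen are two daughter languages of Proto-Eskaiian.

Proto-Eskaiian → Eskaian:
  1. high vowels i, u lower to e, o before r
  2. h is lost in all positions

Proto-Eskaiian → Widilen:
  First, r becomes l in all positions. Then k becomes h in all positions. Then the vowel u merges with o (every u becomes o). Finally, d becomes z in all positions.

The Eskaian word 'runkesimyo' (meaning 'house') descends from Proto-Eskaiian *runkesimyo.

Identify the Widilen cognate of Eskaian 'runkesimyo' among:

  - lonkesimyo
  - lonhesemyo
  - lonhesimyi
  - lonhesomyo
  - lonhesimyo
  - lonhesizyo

lonhesimyo

Widilen: *runkesimyo > lunkesimyo > lunhesimyo > lonhesimyo  (by unconditioned shift, unconditioned shift, vowel merger)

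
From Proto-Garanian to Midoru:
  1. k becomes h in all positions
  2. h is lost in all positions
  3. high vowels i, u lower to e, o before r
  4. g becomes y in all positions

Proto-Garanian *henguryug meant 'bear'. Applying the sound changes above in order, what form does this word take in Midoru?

enyoryuy

Midoru: start from *henguryug.
  rule 1: no change — henguryug
  rule 2 (h-loss): henguryug → enguryug
  rule 3 (pre-rhotic lowering): enguryug → engoryug
  rule 4 (unconditioned shift): engoryug → enyoryuy
  ⇒ Midoru enyoryuy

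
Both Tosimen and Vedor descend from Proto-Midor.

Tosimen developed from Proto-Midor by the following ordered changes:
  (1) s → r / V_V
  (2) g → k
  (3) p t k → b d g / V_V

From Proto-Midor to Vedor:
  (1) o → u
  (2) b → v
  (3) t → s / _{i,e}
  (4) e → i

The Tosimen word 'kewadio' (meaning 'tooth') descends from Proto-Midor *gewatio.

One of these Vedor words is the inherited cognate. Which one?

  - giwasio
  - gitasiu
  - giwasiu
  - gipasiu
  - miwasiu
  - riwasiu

giwasiu

Vedor: start from *gewatio.
  rule 1 (vowel merger): gewatio → gewatiu
  rule 2: no change — gewatiu
  rule 3 (palatalisation): gewatiu → gewasiu
  rule 4 (vowel merger): gewasiu → giwasiu
  ⇒ Vedor giwasiu
Among the options, 'giwasiu' alone shows every Vedor change applied in order.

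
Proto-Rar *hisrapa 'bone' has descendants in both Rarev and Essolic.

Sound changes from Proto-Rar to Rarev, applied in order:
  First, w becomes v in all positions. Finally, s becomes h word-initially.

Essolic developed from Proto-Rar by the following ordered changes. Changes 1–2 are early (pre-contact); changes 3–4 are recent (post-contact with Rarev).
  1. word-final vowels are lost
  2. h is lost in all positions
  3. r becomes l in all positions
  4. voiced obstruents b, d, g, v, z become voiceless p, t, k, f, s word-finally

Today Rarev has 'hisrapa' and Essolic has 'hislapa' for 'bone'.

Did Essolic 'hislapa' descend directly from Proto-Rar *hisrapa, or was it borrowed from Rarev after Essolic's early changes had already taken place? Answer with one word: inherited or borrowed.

If inherited, *hisrapa would pass through all of Essolic's changes:
Essolic: *hisrapa > hisrap > israp > islap  (by apocope, h-loss, unconditioned shift)
If borrowed from Rarev 'hisrapa' after the early changes, it would undergo only the recent ones:
  rule 3 (unconditioned shift): hisrapa → hislapa
  rule 4 (final devoicing): no change (hislapa)
  ⇒ as a loan: hislapa
Essolic 'hislapa' matches the loan outcome 'hislapa', not the inherited 'islap' — it skipped the early Essolic changes, so it was borrowed from Rarev.

borrowed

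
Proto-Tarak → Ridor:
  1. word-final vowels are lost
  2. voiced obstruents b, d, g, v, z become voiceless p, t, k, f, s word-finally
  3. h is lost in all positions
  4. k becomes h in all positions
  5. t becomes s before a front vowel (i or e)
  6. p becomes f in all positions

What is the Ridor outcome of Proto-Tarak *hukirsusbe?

uhirsusf

Ridor: start from *hukirsusbe.
  rule 1 (apocope): hukirsusbe → hukirsusb
  rule 2 (final devoicing): hukirsusb → hukirsusp
  rule 3 (h-loss): hukirsusp → ukirsusp
  rule 4 (unconditioned shift): ukirsusp → uhirsusp
  rule 5: no change — uhirsusp
  rule 6 (unconditioned shift): uhirsusp → uhirsusf
  ⇒ Ridor uhirsusf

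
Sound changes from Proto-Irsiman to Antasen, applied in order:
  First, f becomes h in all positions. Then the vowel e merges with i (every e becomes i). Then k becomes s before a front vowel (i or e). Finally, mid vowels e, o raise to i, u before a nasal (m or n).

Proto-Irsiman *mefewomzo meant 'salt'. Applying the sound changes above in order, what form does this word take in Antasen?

mihiwumzo

Antasen: *mefewomzo > mehewomzo > mihiwomzo > mihiwumzo  (by unconditioned shift, vowel merger, pre-nasal raising)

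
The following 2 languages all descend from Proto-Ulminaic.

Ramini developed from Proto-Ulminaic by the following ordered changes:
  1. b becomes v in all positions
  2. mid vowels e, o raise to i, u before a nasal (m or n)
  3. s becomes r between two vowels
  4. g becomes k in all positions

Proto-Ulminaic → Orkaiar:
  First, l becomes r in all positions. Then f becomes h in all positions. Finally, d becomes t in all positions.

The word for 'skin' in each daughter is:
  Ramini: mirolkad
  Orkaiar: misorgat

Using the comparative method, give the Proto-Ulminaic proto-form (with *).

Position 5: Ramini has l, Orkaiar has r. Ramini preserves l here (none of its changes turn any other segment into l), so the proto-segment is *l.
Position 8: Ramini has d, Orkaiar has t. Ramini preserves d here (none of its changes turn any other segment into d), so the proto-segment is *d.
Verify the candidate proto-form against each daughter:
Ramini: *misolgad > mirolgad > mirolkad  (by rhotacism, unconditioned shift)
Orkaiar: start from *misolgad.
  rule 1 (unconditioned shift): misolgad → misorgad
  rule 2: no change — misorgad
  rule 3 (unconditioned shift): misorgad → misorgat
  ⇒ Orkaiar misorgat
Only *misolgad yields all of Ramini mirolkad, Orkaiar misorgat.

*misolgad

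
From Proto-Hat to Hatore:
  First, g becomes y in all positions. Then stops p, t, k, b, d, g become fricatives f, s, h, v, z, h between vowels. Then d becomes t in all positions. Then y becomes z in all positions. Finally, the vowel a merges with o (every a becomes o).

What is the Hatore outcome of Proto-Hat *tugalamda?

tuzolomto

Hatore: start from *tugalamda.
  rule 1 (unconditioned shift): tugalamda → tuyalamda
  rule 2: no change — tuyalamda
  rule 3 (unconditioned shift): tuyalamda → tuyalamta
  rule 4 (unconditioned shift): tuyalamta → tuzalamta
  rule 5 (vowel merger): tuzalamta → tuzolomto
  ⇒ Hatore tuzolomto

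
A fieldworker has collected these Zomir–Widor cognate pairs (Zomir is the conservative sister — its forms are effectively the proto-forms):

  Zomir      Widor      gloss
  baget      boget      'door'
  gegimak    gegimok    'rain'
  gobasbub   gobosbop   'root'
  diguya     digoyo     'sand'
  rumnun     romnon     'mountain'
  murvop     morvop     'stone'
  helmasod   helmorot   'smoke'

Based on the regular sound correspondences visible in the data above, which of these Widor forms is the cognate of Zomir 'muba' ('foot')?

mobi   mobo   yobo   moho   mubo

gobasbub ~ gobosbop — Zomir u corresponds to Widor o after a consonant, before a labial obstruent.
diguya ~ digoyo — Zomir a corresponds to Widor o word-finally.
Applying these to Zomir 'muba':
  muba → moba   (u→o after a consonant, before a labial obstruent)
  moba → mobo   (a→o word-finally)
So the Widor cognate is 'mobo'.

mobo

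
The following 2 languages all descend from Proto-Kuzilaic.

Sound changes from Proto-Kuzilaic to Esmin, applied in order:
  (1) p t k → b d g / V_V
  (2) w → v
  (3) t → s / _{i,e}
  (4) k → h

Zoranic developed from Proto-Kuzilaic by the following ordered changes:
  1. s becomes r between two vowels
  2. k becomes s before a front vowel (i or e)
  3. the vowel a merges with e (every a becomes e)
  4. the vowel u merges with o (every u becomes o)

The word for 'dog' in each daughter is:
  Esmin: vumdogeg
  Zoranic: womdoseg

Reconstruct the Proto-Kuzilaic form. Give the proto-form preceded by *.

*wumdokeg

Position 6: Esmin has g, Zoranic has s. Taking the neighbouring segments as reconstructed: Esmin g could go back to *k or *g; Zoranic s can only go back to *k — the one source consistent with every daughter is *k.
Position 2: Esmin has u, Zoranic has o. Esmin preserves u here (none of its changes turn any other segment into u), so the proto-segment is *u.
This points to *wumdokeg. Verify forward in each daughter:
Esmin: *wumdokeg
  wumdokeg → wumdogeg   [intervocalic voicing]
  wumdogeg → vumdogeg   [unconditioned shift]
  vumdogeg (rule 3 does not apply)
  vumdogeg (rule 4 does not apply)
  giving Esmin vumdogeg.
Zoranic: *wumdokeg
  wumdokeg (rule 1 does not apply)
  wumdokeg → wumdoseg   [palatalisation]
  wumdoseg (rule 3 does not apply)
  wumdoseg → womdoseg   [vowel merger]
  giving Zoranic womdoseg.
No other proto-form is consistent with every reflex, so the reconstruction is *wumdokeg.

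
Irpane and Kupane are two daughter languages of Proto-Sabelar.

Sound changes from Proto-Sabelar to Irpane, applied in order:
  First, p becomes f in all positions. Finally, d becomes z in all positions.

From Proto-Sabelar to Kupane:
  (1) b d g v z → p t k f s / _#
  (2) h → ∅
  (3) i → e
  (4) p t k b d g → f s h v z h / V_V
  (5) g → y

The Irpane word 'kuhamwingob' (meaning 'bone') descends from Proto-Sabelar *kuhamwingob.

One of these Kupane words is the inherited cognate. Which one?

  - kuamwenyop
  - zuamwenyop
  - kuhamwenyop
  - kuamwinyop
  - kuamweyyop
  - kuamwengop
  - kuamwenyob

kuamwenyop

Kupane: start from *kuhamwingob.
  rule 1 (final devoicing): kuhamwingob → kuhamwingop
  rule 2 (h-loss): kuhamwingop → kuamwingop
  rule 3 (vowel merger): kuamwingop → kuamwengop
  rule 4: no change — kuamwengop
  rule 5 (unconditioned shift): kuamwengop → kuamwenyop
  ⇒ Kupane kuamwenyop
The other candidates each miss or misapply at least one Kupane change.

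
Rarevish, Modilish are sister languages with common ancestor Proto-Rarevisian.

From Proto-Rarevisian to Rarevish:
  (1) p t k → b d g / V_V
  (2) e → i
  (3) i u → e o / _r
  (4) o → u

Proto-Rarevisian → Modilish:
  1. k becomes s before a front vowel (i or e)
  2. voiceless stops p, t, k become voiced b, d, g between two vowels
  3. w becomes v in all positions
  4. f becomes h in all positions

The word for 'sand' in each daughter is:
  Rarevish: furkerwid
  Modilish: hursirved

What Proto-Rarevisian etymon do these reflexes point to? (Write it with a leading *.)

*furkirwed

Position 4: Rarevish has k, Modilish has s. Rarevish preserves k here (none of its changes turn any other segment into k), so the proto-segment is *k.
Position 8: Rarevish has i, Modilish has e. Modilish preserves e here (none of its changes turn any other segment into e), so the proto-segment is *e.
Verify the candidate proto-form against each daughter:
Rarevish: start from *furkirwed.
  rule 1: no change — furkirwed
  rule 2 (vowel merger): furkirwed → furkirwid
  rule 3 (pre-rhotic lowering): furkirwid → forkerwid
  rule 4 (vowel merger): forkerwid → furkerwid
  ⇒ Rarevish furkerwid
Modilish: start from *furkirwed.
  rule 1 (palatalisation): furkirwed → fursirwed
  rule 2: no change — fursirwed
  rule 3 (unconditioned shift): fursirwed → fursirved
  rule 4 (unconditioned shift): fursirved → hursirved
  ⇒ Modilish hursirved
*furkirwed is the unique common source.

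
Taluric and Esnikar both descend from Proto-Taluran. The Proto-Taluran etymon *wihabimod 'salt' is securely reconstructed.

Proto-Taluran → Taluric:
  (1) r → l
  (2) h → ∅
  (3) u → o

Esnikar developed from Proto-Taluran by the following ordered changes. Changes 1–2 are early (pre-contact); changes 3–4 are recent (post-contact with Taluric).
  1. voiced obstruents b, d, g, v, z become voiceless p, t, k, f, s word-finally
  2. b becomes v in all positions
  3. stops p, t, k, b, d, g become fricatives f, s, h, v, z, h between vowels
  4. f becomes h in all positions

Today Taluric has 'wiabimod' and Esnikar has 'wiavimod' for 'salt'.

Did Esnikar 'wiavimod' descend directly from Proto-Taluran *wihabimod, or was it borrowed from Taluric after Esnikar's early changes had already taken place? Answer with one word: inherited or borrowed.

If inherited, *wihabimod would pass through all of Esnikar's changes:
Esnikar: *wihabimod
  wihabimod → wihabimot   [final devoicing]
  wihabimot → wihavimot   [unconditioned shift]
  wihavimot (rule 3 does not apply)
  wihavimot (rule 4 does not apply)
  giving Esnikar wihavimot.
If borrowed from Taluric 'wiabimod' after the early changes, it would undergo only the recent ones:
  rule 3 (intervocalic lenition): wiabimod → wiavimod
  rule 4 (unconditioned shift): no change (wiavimod)
  ⇒ as a loan: wiavimod
Esnikar 'wiavimod' matches the loan outcome 'wiavimod', not the inherited 'wihavimot' — it skipped the early Esnikar changes, so it was borrowed from Taluric.

borrowed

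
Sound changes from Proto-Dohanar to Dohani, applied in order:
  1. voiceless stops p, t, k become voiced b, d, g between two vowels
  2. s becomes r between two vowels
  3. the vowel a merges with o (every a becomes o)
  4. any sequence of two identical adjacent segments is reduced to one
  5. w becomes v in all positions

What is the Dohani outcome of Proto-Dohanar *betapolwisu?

Dohani: *betapolwisu
  betapolwisu → bedabolwisu   [intervocalic voicing]
  bedabolwisu → bedabolwiru   [rhotacism]
  bedabolwiru → bedobolwiru   [vowel merger]
  bedobolwiru (rule 4 does not apply)
  bedobolwiru → bedobolviru   [unconditioned shift]
  giving Dohani bedobolviru.

bedobolviru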